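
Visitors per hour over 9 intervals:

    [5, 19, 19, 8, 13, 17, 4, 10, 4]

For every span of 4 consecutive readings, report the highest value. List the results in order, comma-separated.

Sliding a size-4 window across the 9 values:
5 19 19 8 → max 19
19 19 8 13 → max 19
19 8 13 17 → max 19
8 13 17 4 → max 17
13 17 4 10 → max 17
17 4 10 4 → max 17

19, 19, 19, 17, 17, 17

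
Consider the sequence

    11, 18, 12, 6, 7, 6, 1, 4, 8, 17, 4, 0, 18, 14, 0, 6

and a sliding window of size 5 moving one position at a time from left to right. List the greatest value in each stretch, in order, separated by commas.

Sliding a size-5 window across the 16 values:
[11, 18, 12, 6, 7] → max 18
[18, 12, 6, 7, 6] → max 18
[12, 6, 7, 6, 1] → max 12
[6, 7, 6, 1, 4] → max 7
[7, 6, 1, 4, 8] → max 8
[6, 1, 4, 8, 17] → max 17
[1, 4, 8, 17, 4] → max 17
[4, 8, 17, 4, 0] → max 17
[8, 17, 4, 0, 18] → max 18
[17, 4, 0, 18, 14] → max 18
[4, 0, 18, 14, 0] → max 18
[0, 18, 14, 0, 6] → max 18

18, 18, 12, 7, 8, 17, 17, 17, 18, 18, 18, 18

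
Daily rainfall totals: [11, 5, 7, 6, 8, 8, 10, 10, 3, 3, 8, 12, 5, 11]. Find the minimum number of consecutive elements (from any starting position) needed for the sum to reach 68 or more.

9

add 11: running sum 11 < 68
add 5: running sum 16 < 68
add 7: running sum 23 < 68
add 6: running sum 29 < 68
add 8: running sum 37 < 68
add 8: running sum 45 < 68
add 10: running sum 55 < 68
add 10: running sum 65 < 68
end 8: [11, 5, 7, 6, 8, 8, 10, 10, 3] sum 68, len 9
end 9: [11, 5, 7, 6, 8, 8, 10, 10, 3, 3] sum 71, len 10
end 10: [5, 7, 6, 8, 8, 10, 10, 3, 3, 8] sum 68, len 10
end 11: [6, 8, 8, 10, 10, 3, 3, 8, 12] sum 68, len 9
end 12: [6, 8, 8, 10, 10, 3, 3, 8, 12, 5] sum 73, len 10
end 13: [8, 10, 10, 3, 3, 8, 12, 5, 11] sum 70, len 9
Shortest qualifying length: 9.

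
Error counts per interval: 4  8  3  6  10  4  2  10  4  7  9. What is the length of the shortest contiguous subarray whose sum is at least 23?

add 4: running sum 4 < 23
add 8: running sum 12 < 23
add 3: running sum 15 < 23
add 6: running sum 21 < 23
end 4: [8, 3, 6, 10] sum 27, len 4
end 5: [3, 6, 10, 4] sum 23, len 4
end 6: [3, 6, 10, 4, 2] sum 25, len 5
end 7: [10, 4, 2, 10] sum 26, len 4
end 8: [10, 4, 2, 10, 4] sum 30, len 5
end 9: [2, 10, 4, 7] sum 23, len 4
end 10: [10, 4, 7, 9] sum 30, len 4
Shortest qualifying length: 4.

4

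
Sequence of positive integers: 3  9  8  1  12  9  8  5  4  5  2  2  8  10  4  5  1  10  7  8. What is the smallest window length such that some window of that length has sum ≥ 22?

3

Extend right; whenever the sum reaches 22, record the length and shrink from the left:
add 3: running sum 3 < 22
add 9: running sum 12 < 22
add 8: running sum 20 < 22
add 1: running sum 21 < 22
end 4: [9, 8, 1, 12] sum 30, len 4
end 5: [1, 12, 9] sum 22, len 3
end 6: [12, 9, 8] sum 29, len 3
end 7: [9, 8, 5] sum 22, len 3
end 8: [9, 8, 5, 4] sum 26, len 4
end 9: [8, 5, 4, 5] sum 22, len 4
end 10: [8, 5, 4, 5, 2] sum 24, len 5
end 11: [8, 5, 4, 5, 2, 2] sum 26, len 6
end 12: [5, 4, 5, 2, 2, 8] sum 26, len 6
end 13: [2, 2, 8, 10] sum 22, len 4
end 14: [8, 10, 4] sum 22, len 3
end 15: [8, 10, 4, 5] sum 27, len 4
end 16: [8, 10, 4, 5, 1] sum 28, len 5
end 17: [10, 4, 5, 1, 10] sum 30, len 5
end 18: [5, 1, 10, 7] sum 23, len 4
end 19: [10, 7, 8] sum 25, len 3
Shortest qualifying length: 3.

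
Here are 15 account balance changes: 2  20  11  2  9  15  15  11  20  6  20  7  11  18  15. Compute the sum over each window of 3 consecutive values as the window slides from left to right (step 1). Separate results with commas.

(2, 20, 11) → sum 33
(20, 11, 2) → sum 33
(11, 2, 9) → sum 22
(2, 9, 15) → sum 26
(9, 15, 15) → sum 39
(15, 15, 11) → sum 41
(15, 11, 20) → sum 46
(11, 20, 6) → sum 37
(20, 6, 20) → sum 46
(6, 20, 7) → sum 33
(20, 7, 11) → sum 38
(7, 11, 18) → sum 36
(11, 18, 15) → sum 44

33, 33, 22, 26, 39, 41, 46, 37, 46, 33, 38, 36, 44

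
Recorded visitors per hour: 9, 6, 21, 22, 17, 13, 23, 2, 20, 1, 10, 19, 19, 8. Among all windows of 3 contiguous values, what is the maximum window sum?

(9, 6, 21) → sum 36
(6, 21, 22) → sum 49
(21, 22, 17) → sum 60
(22, 17, 13) → sum 52
(17, 13, 23) → sum 53
(13, 23, 2) → sum 38
(23, 2, 20) → sum 45
(2, 20, 1) → sum 23
(20, 1, 10) → sum 31
(1, 10, 19) → sum 30
(10, 19, 19) → sum 48
(19, 19, 8) → sum 46
Maximum of these is 60.

60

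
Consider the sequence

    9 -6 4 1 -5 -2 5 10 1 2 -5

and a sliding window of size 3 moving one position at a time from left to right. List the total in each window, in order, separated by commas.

9 -6 4 → sum 7
-6 4 1 → sum -1
4 1 -5 → sum 0
1 -5 -2 → sum -6
-5 -2 5 → sum -2
-2 5 10 → sum 13
5 10 1 → sum 16
10 1 2 → sum 13
1 2 -5 → sum -2

7, -1, 0, -6, -2, 13, 16, 13, -2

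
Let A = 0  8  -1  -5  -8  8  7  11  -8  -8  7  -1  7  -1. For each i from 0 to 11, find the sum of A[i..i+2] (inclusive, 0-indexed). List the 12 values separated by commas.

Sliding a size-3 window across the 14 values:
(0, 8, -1) → sum 7
(8, -1, -5) → sum 2
(-1, -5, -8) → sum -14
(-5, -8, 8) → sum -5
(-8, 8, 7) → sum 7
(8, 7, 11) → sum 26
(7, 11, -8) → sum 10
(11, -8, -8) → sum -5
(-8, -8, 7) → sum -9
(-8, 7, -1) → sum -2
(7, -1, 7) → sum 13
(-1, 7, -1) → sum 5

7, 2, -14, -5, 7, 26, 10, -5, -9, -2, 13, 5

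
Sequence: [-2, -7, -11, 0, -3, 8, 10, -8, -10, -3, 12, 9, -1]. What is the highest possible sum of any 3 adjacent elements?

20

[-2, -7, -11] → sum -20
[-7, -11, 0] → sum -18
[-11, 0, -3] → sum -14
[0, -3, 8] → sum 5
[-3, 8, 10] → sum 15
[8, 10, -8] → sum 10
[10, -8, -10] → sum -8
[-8, -10, -3] → sum -21
[-10, -3, 12] → sum -1
[-3, 12, 9] → sum 18
[12, 9, -1] → sum 20
Highest of these is 20.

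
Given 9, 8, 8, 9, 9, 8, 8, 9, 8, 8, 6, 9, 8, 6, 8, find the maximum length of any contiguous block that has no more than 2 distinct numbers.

10

add 9: window [9] (1 distinct), len 1
add 8: window [9, 8] (2 distinct), len 2
add 8: window [9, 8, 8] (2 distinct), len 3
add 9: window [9, 8, 8, 9] (2 distinct), len 4
add 9: window [9, 8, 8, 9, 9] (2 distinct), len 5
add 8: window [9, 8, 8, 9, 9, 8] (2 distinct), len 6
add 8: window [9, 8, 8, 9, 9, 8, 8] (2 distinct), len 7
add 9: window [9, 8, 8, 9, 9, 8, 8, 9] (2 distinct), len 8
add 8: window [9, 8, 8, 9, 9, 8, 8, 9, 8] (2 distinct), len 9
add 8: window [9, 8, 8, 9, 9, 8, 8, 9, 8, 8] (2 distinct), len 10
add 6: window [8, 8, 6] (2 distinct), len 3
add 9: window [6, 9] (2 distinct), len 2
add 8: window [9, 8] (2 distinct), len 2
add 6: window [8, 6] (2 distinct), len 2
add 8: window [8, 6, 8] (2 distinct), len 3
Longest length with ≤2 distinct: 10.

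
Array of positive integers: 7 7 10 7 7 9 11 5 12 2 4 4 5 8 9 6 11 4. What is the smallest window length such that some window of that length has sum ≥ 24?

3

Extend right; whenever the sum reaches 24, record the length and shrink from the left:
add 7: running sum 7 < 24
add 7: running sum 14 < 24
add 10: shortest ending here [7, 7, 10] sum 24, len 3
add 7: shortest ending here [7, 10, 7] sum 24, len 3
add 7: shortest ending here [10, 7, 7] sum 24, len 3
add 9: shortest ending here [10, 7, 7, 9] sum 33, len 4
add 11: shortest ending here [7, 9, 11] sum 27, len 3
add 5: shortest ending here [9, 11, 5] sum 25, len 3
add 12: shortest ending here [11, 5, 12] sum 28, len 3
add 2: shortest ending here [11, 5, 12, 2] sum 30, len 4
add 4: shortest ending here [11, 5, 12, 2, 4] sum 34, len 5
add 4: shortest ending here [5, 12, 2, 4, 4] sum 27, len 5
add 5: shortest ending here [12, 2, 4, 4, 5] sum 27, len 5
add 8: shortest ending here [12, 2, 4, 4, 5, 8] sum 35, len 6
add 9: shortest ending here [4, 5, 8, 9] sum 26, len 4
add 6: shortest ending here [5, 8, 9, 6] sum 28, len 4
add 11: shortest ending here [9, 6, 11] sum 26, len 3
add 4: shortest ending here [9, 6, 11, 4] sum 30, len 4
Shortest qualifying length: 3.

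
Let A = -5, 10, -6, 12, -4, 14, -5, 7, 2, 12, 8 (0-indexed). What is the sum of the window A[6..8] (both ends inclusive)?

4

Elements at indices 6..8: -5, 7, 2
sum(-5, 7, 2) = 4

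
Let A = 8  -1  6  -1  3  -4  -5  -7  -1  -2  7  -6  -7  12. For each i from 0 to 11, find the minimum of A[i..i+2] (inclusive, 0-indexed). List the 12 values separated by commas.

Sliding a size-3 window across the 14 values:
8 -1 6 → min -1
-1 6 -1 → min -1
6 -1 3 → min -1
-1 3 -4 → min -4
3 -4 -5 → min -5
-4 -5 -7 → min -7
-5 -7 -1 → min -7
-7 -1 -2 → min -7
-1 -2 7 → min -2
-2 7 -6 → min -6
7 -6 -7 → min -7
-6 -7 12 → min -7

-1, -1, -1, -4, -5, -7, -7, -7, -2, -6, -7, -7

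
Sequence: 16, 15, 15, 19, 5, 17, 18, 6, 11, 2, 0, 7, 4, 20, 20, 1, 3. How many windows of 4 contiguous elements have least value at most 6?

[16, 15, 15, 19] → min 15
[15, 15, 19, 5] → min 5  ≤ 6 ✓
[15, 19, 5, 17] → min 5  ≤ 6 ✓
[19, 5, 17, 18] → min 5  ≤ 6 ✓
[5, 17, 18, 6] → min 5  ≤ 6 ✓
[17, 18, 6, 11] → min 6  ≤ 6 ✓
[18, 6, 11, 2] → min 2  ≤ 6 ✓
[6, 11, 2, 0] → min 0  ≤ 6 ✓
[11, 2, 0, 7] → min 0  ≤ 6 ✓
[2, 0, 7, 4] → min 0  ≤ 6 ✓
[0, 7, 4, 20] → min 0  ≤ 6 ✓
[7, 4, 20, 20] → min 4  ≤ 6 ✓
[4, 20, 20, 1] → min 1  ≤ 6 ✓
[20, 20, 1, 3] → min 1  ≤ 6 ✓
13 windows satisfy the condition.

13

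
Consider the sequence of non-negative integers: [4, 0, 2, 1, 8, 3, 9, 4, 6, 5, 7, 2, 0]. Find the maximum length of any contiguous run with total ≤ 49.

→ 4: sum 4, len 1
→ 0: sum 4, len 2
→ 2: sum 6, len 3
→ 1: sum 7, len 4
→ 8: sum 15, len 5
→ 3: sum 18, len 6
→ 9: sum 27, len 7
→ 4: sum 31, len 8
→ 6: sum 37, len 9
→ 5: sum 42, len 10
→ 7: sum 49, len 11
→ 2 (dropped 4): sum 47, len 11
→ 0: sum 47, len 12
Longest length seen: 12.

12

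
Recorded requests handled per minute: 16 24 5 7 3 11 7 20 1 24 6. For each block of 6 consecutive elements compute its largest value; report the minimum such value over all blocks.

[16, 24, 5, 7, 3, 11] → max 24
[24, 5, 7, 3, 11, 7] → max 24
[5, 7, 3, 11, 7, 20] → max 20
[7, 3, 11, 7, 20, 1] → max 20
[3, 11, 7, 20, 1, 24] → max 24
[11, 7, 20, 1, 24, 6] → max 24
Minimum of these is 20.

20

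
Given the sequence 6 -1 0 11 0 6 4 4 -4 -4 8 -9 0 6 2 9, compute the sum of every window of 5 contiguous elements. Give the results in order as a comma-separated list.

16, 16, 21, 25, 10, 6, 8, -5, -9, 1, 7, 8

6 -1 0 11 0 → sum 16
-1 0 11 0 6 → sum 16
0 11 0 6 4 → sum 21
11 0 6 4 4 → sum 25
0 6 4 4 -4 → sum 10
6 4 4 -4 -4 → sum 6
4 4 -4 -4 8 → sum 8
4 -4 -4 8 -9 → sum -5
-4 -4 8 -9 0 → sum -9
-4 8 -9 0 6 → sum 1
8 -9 0 6 2 → sum 7
-9 0 6 2 9 → sum 8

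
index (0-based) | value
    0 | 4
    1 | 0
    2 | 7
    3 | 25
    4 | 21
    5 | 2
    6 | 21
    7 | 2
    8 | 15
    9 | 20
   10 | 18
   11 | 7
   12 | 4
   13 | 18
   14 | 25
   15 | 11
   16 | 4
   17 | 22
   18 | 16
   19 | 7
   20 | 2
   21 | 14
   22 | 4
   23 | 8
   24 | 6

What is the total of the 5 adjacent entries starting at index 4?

Elements at indices 4..8: 21, 2, 21, 2, 15
sum(21, 2, 21, 2, 15) = 61

61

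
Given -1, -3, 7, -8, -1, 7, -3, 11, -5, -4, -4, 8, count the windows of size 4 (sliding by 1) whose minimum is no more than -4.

(-1, -3, 7, -8) → min -8  ≤ -4 ✓
(-3, 7, -8, -1) → min -8  ≤ -4 ✓
(7, -8, -1, 7) → min -8  ≤ -4 ✓
(-8, -1, 7, -3) → min -8  ≤ -4 ✓
(-1, 7, -3, 11) → min -3
(7, -3, 11, -5) → min -5  ≤ -4 ✓
(-3, 11, -5, -4) → min -5  ≤ -4 ✓
(11, -5, -4, -4) → min -5  ≤ -4 ✓
(-5, -4, -4, 8) → min -5  ≤ -4 ✓
8 windows satisfy the condition.

8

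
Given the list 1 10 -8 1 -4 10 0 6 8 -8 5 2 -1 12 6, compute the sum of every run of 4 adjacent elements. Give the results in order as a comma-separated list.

4, -1, -1, 7, 12, 24, 6, 11, 7, -2, 18, 19

(1, 10, -8, 1) → sum 4
(10, -8, 1, -4) → sum -1
(-8, 1, -4, 10) → sum -1
(1, -4, 10, 0) → sum 7
(-4, 10, 0, 6) → sum 12
(10, 0, 6, 8) → sum 24
(0, 6, 8, -8) → sum 6
(6, 8, -8, 5) → sum 11
(8, -8, 5, 2) → sum 7
(-8, 5, 2, -1) → sum -2
(5, 2, -1, 12) → sum 18
(2, -1, 12, 6) → sum 19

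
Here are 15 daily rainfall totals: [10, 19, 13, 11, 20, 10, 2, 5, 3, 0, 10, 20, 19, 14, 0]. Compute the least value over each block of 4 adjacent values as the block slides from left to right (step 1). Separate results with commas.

10, 11, 10, 2, 2, 2, 0, 0, 0, 0, 10, 0

(10, 19, 13, 11) → min 10
(19, 13, 11, 20) → min 11
(13, 11, 20, 10) → min 10
(11, 20, 10, 2) → min 2
(20, 10, 2, 5) → min 2
(10, 2, 5, 3) → min 2
(2, 5, 3, 0) → min 0
(5, 3, 0, 10) → min 0
(3, 0, 10, 20) → min 0
(0, 10, 20, 19) → min 0
(10, 20, 19, 14) → min 10
(20, 19, 14, 0) → min 0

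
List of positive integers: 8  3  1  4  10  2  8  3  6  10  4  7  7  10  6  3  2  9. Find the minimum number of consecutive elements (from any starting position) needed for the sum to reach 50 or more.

add 8: running sum 8 < 50
add 3: running sum 11 < 50
add 1: running sum 12 < 50
add 4: running sum 16 < 50
add 10: running sum 26 < 50
add 2: running sum 28 < 50
add 8: running sum 36 < 50
add 3: running sum 39 < 50
add 6: running sum 45 < 50
end 9: [8, 3, 1, 4, 10, 2, 8, 3, 6, 10] sum 55, len 10
end 10: [3, 1, 4, 10, 2, 8, 3, 6, 10, 4] sum 51, len 10
end 11: [10, 2, 8, 3, 6, 10, 4, 7] sum 50, len 8
end 12: [10, 2, 8, 3, 6, 10, 4, 7, 7] sum 57, len 9
end 13: [8, 3, 6, 10, 4, 7, 7, 10] sum 55, len 8
end 14: [6, 10, 4, 7, 7, 10, 6] sum 50, len 7
end 15: [6, 10, 4, 7, 7, 10, 6, 3] sum 53, len 8
end 16: [6, 10, 4, 7, 7, 10, 6, 3, 2] sum 55, len 9
end 17: [10, 4, 7, 7, 10, 6, 3, 2, 9] sum 58, len 9
Shortest qualifying length: 7.

7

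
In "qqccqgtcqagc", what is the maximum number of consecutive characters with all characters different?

add q: [q] len 1
add q (repeat q, move left end past it): [q] len 1
add c: [q, c] len 2
add c (repeat c, move left end past it): [c] len 1
add q: [c, q] len 2
add g: [c, q, g] len 3
add t: [c, q, g, t] len 4
add c (repeat c, move left end past it): [q, g, t, c] len 4
add q (repeat q, move left end past it): [g, t, c, q] len 4
add a: [g, t, c, q, a] len 5
add g (repeat g, move left end past it): [t, c, q, a, g] len 5
add c (repeat c, move left end past it): [q, a, g, c] len 4
Longest all-distinct length: 5.

5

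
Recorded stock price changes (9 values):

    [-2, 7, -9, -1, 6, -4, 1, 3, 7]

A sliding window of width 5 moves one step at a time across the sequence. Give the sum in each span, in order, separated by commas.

-2 7 -9 -1 6 → sum 1
7 -9 -1 6 -4 → sum -1
-9 -1 6 -4 1 → sum -7
-1 6 -4 1 3 → sum 5
6 -4 1 3 7 → sum 13

1, -1, -7, 5, 13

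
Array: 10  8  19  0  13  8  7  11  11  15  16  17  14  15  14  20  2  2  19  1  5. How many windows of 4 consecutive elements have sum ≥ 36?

(10, 8, 19, 0) → sum 37  ≥ 36 ✓
(8, 19, 0, 13) → sum 40  ≥ 36 ✓
(19, 0, 13, 8) → sum 40  ≥ 36 ✓
(0, 13, 8, 7) → sum 28
(13, 8, 7, 11) → sum 39  ≥ 36 ✓
(8, 7, 11, 11) → sum 37  ≥ 36 ✓
(7, 11, 11, 15) → sum 44  ≥ 36 ✓
(11, 11, 15, 16) → sum 53  ≥ 36 ✓
(11, 15, 16, 17) → sum 59  ≥ 36 ✓
(15, 16, 17, 14) → sum 62  ≥ 36 ✓
(16, 17, 14, 15) → sum 62  ≥ 36 ✓
(17, 14, 15, 14) → sum 60  ≥ 36 ✓
(14, 15, 14, 20) → sum 63  ≥ 36 ✓
(15, 14, 20, 2) → sum 51  ≥ 36 ✓
(14, 20, 2, 2) → sum 38  ≥ 36 ✓
(20, 2, 2, 19) → sum 43  ≥ 36 ✓
(2, 2, 19, 1) → sum 24
(2, 19, 1, 5) → sum 27
15 windows satisfy the condition.

15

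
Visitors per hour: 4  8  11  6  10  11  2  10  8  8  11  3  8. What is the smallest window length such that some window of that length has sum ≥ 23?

add 4: running sum 4 < 23
add 8: running sum 12 < 23
end 2: [4, 8, 11] sum 23, len 3
end 3: [8, 11, 6] sum 25, len 3
end 4: [11, 6, 10] sum 27, len 3
end 5: [6, 10, 11] sum 27, len 3
end 6: [10, 11, 2] sum 23, len 3
end 7: [11, 2, 10] sum 23, len 3
end 8: [11, 2, 10, 8] sum 31, len 4
end 9: [10, 8, 8] sum 26, len 3
end 10: [8, 8, 11] sum 27, len 3
end 11: [8, 8, 11, 3] sum 30, len 4
end 12: [8, 11, 3, 8] sum 30, len 4
Shortest qualifying length: 3.

3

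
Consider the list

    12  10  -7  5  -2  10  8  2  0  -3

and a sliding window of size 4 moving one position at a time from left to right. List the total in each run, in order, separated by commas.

20, 6, 6, 21, 18, 20, 7

(12, 10, -7, 5) → sum 20
(10, -7, 5, -2) → sum 6
(-7, 5, -2, 10) → sum 6
(5, -2, 10, 8) → sum 21
(-2, 10, 8, 2) → sum 18
(10, 8, 2, 0) → sum 20
(8, 2, 0, -3) → sum 7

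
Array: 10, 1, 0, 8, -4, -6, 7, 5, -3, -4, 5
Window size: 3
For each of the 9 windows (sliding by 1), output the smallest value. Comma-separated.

0, 0, -4, -6, -6, -6, -3, -4, -4

Sliding a size-3 window across the 11 values:
(10, 1, 0) → min 0
(1, 0, 8) → min 0
(0, 8, -4) → min -4
(8, -4, -6) → min -6
(-4, -6, 7) → min -6
(-6, 7, 5) → min -6
(7, 5, -3) → min -3
(5, -3, -4) → min -4
(-3, -4, 5) → min -4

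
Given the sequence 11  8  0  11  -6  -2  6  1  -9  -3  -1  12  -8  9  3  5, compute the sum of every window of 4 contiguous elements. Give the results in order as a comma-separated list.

30, 13, 3, 9, -1, -4, -5, -12, -1, 0, 12, 16, 9

[11, 8, 0, 11] → sum 30
[8, 0, 11, -6] → sum 13
[0, 11, -6, -2] → sum 3
[11, -6, -2, 6] → sum 9
[-6, -2, 6, 1] → sum -1
[-2, 6, 1, -9] → sum -4
[6, 1, -9, -3] → sum -5
[1, -9, -3, -1] → sum -12
[-9, -3, -1, 12] → sum -1
[-3, -1, 12, -8] → sum 0
[-1, 12, -8, 9] → sum 12
[12, -8, 9, 3] → sum 16
[-8, 9, 3, 5] → sum 9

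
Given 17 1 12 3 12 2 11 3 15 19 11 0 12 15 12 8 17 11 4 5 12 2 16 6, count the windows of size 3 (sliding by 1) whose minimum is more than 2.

11

(17, 1, 12) → min 1
(1, 12, 3) → min 1
(12, 3, 12) → min 3  > 2 ✓
(3, 12, 2) → min 2
(12, 2, 11) → min 2
(2, 11, 3) → min 2
(11, 3, 15) → min 3  > 2 ✓
(3, 15, 19) → min 3  > 2 ✓
(15, 19, 11) → min 11  > 2 ✓
(19, 11, 0) → min 0
(11, 0, 12) → min 0
(0, 12, 15) → min 0
(12, 15, 12) → min 12  > 2 ✓
(15, 12, 8) → min 8  > 2 ✓
(12, 8, 17) → min 8  > 2 ✓
(8, 17, 11) → min 8  > 2 ✓
(17, 11, 4) → min 4  > 2 ✓
(11, 4, 5) → min 4  > 2 ✓
(4, 5, 12) → min 4  > 2 ✓
(5, 12, 2) → min 2
(12, 2, 16) → min 2
(2, 16, 6) → min 2
11 windows satisfy the condition.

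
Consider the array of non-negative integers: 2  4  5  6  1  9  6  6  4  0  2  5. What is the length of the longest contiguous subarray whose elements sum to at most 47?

11

Extend to the right; shrink from the left whenever the sum exceeds 47:
[2] sum 2 len 1
[2, 4] sum 6 len 2
[2, 4, 5] sum 11 len 3
[2, 4, 5, 6] sum 17 len 4
[2, 4, 5, 6, 1] sum 18 len 5
[2, 4, 5, 6, 1, 9] sum 27 len 6
[2, 4, 5, 6, 1, 9, 6] sum 33 len 7
[2, 4, 5, 6, 1, 9, 6, 6] sum 39 len 8
[2, 4, 5, 6, 1, 9, 6, 6, 4] sum 43 len 9
[2, 4, 5, 6, 1, 9, 6, 6, 4, 0] sum 43 len 10
[2, 4, 5, 6, 1, 9, 6, 6, 4, 0, 2] sum 45 len 11
[5, 6, 1, 9, 6, 6, 4, 0, 2, 5] sum 44 len 10
Longest length seen: 11.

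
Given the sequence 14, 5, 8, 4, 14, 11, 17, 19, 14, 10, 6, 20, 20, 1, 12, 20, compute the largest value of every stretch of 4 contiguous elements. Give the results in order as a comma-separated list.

14, 14, 14, 17, 19, 19, 19, 19, 20, 20, 20, 20, 20

[14, 5, 8, 4] → max 14
[5, 8, 4, 14] → max 14
[8, 4, 14, 11] → max 14
[4, 14, 11, 17] → max 17
[14, 11, 17, 19] → max 19
[11, 17, 19, 14] → max 19
[17, 19, 14, 10] → max 19
[19, 14, 10, 6] → max 19
[14, 10, 6, 20] → max 20
[10, 6, 20, 20] → max 20
[6, 20, 20, 1] → max 20
[20, 20, 1, 12] → max 20
[20, 1, 12, 20] → max 20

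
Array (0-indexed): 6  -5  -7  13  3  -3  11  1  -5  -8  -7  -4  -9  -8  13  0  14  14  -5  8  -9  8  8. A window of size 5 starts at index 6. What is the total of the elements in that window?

Elements at indices 6..10: 11, 1, -5, -8, -7
sum(11, 1, -5, -8, -7) = -8

-8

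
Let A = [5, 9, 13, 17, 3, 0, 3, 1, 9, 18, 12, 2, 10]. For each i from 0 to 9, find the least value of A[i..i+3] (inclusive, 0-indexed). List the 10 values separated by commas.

5, 3, 0, 0, 0, 0, 1, 1, 2, 2

(5, 9, 13, 17) → min 5
(9, 13, 17, 3) → min 3
(13, 17, 3, 0) → min 0
(17, 3, 0, 3) → min 0
(3, 0, 3, 1) → min 0
(0, 3, 1, 9) → min 0
(3, 1, 9, 18) → min 1
(1, 9, 18, 12) → min 1
(9, 18, 12, 2) → min 2
(18, 12, 2, 10) → min 2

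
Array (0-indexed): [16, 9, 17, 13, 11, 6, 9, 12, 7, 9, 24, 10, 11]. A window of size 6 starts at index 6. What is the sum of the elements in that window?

71

Elements at indices 6..11: 9, 12, 7, 9, 24, 10
sum(9, 12, 7, 9, 24, 10) = 71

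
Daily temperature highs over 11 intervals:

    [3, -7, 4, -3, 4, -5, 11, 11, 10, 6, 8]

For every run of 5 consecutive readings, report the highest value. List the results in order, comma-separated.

4, 4, 11, 11, 11, 11, 11

[3, -7, 4, -3, 4] → max 4
[-7, 4, -3, 4, -5] → max 4
[4, -3, 4, -5, 11] → max 11
[-3, 4, -5, 11, 11] → max 11
[4, -5, 11, 11, 10] → max 11
[-5, 11, 11, 10, 6] → max 11
[11, 11, 10, 6, 8] → max 11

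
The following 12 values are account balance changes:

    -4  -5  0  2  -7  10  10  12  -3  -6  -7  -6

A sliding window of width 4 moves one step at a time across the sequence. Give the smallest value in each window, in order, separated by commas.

Sliding a size-4 window across the 12 values:
[-4, -5, 0, 2] → min -5
[-5, 0, 2, -7] → min -7
[0, 2, -7, 10] → min -7
[2, -7, 10, 10] → min -7
[-7, 10, 10, 12] → min -7
[10, 10, 12, -3] → min -3
[10, 12, -3, -6] → min -6
[12, -3, -6, -7] → min -7
[-3, -6, -7, -6] → min -7

-5, -7, -7, -7, -7, -3, -6, -7, -7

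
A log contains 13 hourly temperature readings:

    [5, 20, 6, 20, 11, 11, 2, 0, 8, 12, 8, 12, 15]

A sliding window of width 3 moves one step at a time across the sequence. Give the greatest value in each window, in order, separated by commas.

[5, 20, 6] → max 20
[20, 6, 20] → max 20
[6, 20, 11] → max 20
[20, 11, 11] → max 20
[11, 11, 2] → max 11
[11, 2, 0] → max 11
[2, 0, 8] → max 8
[0, 8, 12] → max 12
[8, 12, 8] → max 12
[12, 8, 12] → max 12
[8, 12, 15] → max 15

20, 20, 20, 20, 11, 11, 8, 12, 12, 12, 15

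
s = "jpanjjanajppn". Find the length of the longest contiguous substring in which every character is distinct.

4

[j] len 1
[j, p] len 2
[j, p, a] len 3
[j, p, a, n] len 4
[p, a, n, j] len 4
[j] len 1
[j, a] len 2
[j, a, n] len 3
[n, a] len 2
[n, a, j] len 3
[n, a, j, p] len 4
[p] len 1
[p, n] len 2
Longest all-distinct length: 4.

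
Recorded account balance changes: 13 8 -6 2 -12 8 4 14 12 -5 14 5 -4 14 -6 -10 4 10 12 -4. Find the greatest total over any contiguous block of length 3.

30

[13, 8, -6] → sum 15
[8, -6, 2] → sum 4
[-6, 2, -12] → sum -16
[2, -12, 8] → sum -2
[-12, 8, 4] → sum 0
[8, 4, 14] → sum 26
[4, 14, 12] → sum 30
[14, 12, -5] → sum 21
[12, -5, 14] → sum 21
[-5, 14, 5] → sum 14
[14, 5, -4] → sum 15
[5, -4, 14] → sum 15
[-4, 14, -6] → sum 4
[14, -6, -10] → sum -2
[-6, -10, 4] → sum -12
[-10, 4, 10] → sum 4
[4, 10, 12] → sum 26
[10, 12, -4] → sum 18
Greatest of these is 30.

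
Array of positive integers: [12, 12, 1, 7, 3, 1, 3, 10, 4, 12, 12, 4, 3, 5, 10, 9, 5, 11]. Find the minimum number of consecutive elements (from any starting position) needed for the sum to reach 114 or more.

18

add 12: running sum 12 < 114
add 12: running sum 24 < 114
add 1: running sum 25 < 114
add 7: running sum 32 < 114
add 3: running sum 35 < 114
add 1: running sum 36 < 114
add 3: running sum 39 < 114
add 10: running sum 49 < 114
add 4: running sum 53 < 114
add 12: running sum 65 < 114
add 12: running sum 77 < 114
add 4: running sum 81 < 114
add 3: running sum 84 < 114
add 5: running sum 89 < 114
add 10: running sum 99 < 114
add 9: running sum 108 < 114
add 5: running sum 113 < 114
add 11: shortest ending here [12, 12, 1, 7, 3, 1, 3, 10, 4, 12, 12, 4, 3, 5, 10, 9, 5, 11] sum 124, len 18
Shortest qualifying length: 18.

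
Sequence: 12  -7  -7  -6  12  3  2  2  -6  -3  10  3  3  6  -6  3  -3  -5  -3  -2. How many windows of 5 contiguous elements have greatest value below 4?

12 -7 -7 -6 12 → max 12
-7 -7 -6 12 3 → max 12
-7 -6 12 3 2 → max 12
-6 12 3 2 2 → max 12
12 3 2 2 -6 → max 12
3 2 2 -6 -3 → max 3  < 4 ✓
2 2 -6 -3 10 → max 10
2 -6 -3 10 3 → max 10
-6 -3 10 3 3 → max 10
-3 10 3 3 6 → max 10
10 3 3 6 -6 → max 10
3 3 6 -6 3 → max 6
3 6 -6 3 -3 → max 6
6 -6 3 -3 -5 → max 6
-6 3 -3 -5 -3 → max 3  < 4 ✓
3 -3 -5 -3 -2 → max 3  < 4 ✓
3 windows satisfy the condition.

3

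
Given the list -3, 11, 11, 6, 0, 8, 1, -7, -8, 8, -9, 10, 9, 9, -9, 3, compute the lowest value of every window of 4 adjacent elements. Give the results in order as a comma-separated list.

-3 11 11 6 → min -3
11 11 6 0 → min 0
11 6 0 8 → min 0
6 0 8 1 → min 0
0 8 1 -7 → min -7
8 1 -7 -8 → min -8
1 -7 -8 8 → min -8
-7 -8 8 -9 → min -9
-8 8 -9 10 → min -9
8 -9 10 9 → min -9
-9 10 9 9 → min -9
10 9 9 -9 → min -9
9 9 -9 3 → min -9

-3, 0, 0, 0, -7, -8, -8, -9, -9, -9, -9, -9, -9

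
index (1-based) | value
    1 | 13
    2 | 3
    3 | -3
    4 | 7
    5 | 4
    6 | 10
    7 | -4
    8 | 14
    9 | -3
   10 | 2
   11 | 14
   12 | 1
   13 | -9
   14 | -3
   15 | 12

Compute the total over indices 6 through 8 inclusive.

Elements at indices 6..8: 10, -4, 14
sum(10, -4, 14) = 20

20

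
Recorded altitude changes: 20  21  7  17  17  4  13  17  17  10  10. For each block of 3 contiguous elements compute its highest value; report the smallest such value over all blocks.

[20, 21, 7] → max 21
[21, 7, 17] → max 21
[7, 17, 17] → max 17
[17, 17, 4] → max 17
[17, 4, 13] → max 17
[4, 13, 17] → max 17
[13, 17, 17] → max 17
[17, 17, 10] → max 17
[17, 10, 10] → max 17
Smallest of these is 17.

17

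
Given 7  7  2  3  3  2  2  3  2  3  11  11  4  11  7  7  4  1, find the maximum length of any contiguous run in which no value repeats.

add 7: [7] len 1
add 7 (repeat 7, move left end past it): [7] len 1
add 2: [7, 2] len 2
add 3: [7, 2, 3] len 3
add 3 (repeat 3, move left end past it): [3] len 1
add 2: [3, 2] len 2
add 2 (repeat 2, move left end past it): [2] len 1
add 3: [2, 3] len 2
add 2 (repeat 2, move left end past it): [3, 2] len 2
add 3 (repeat 3, move left end past it): [2, 3] len 2
add 11: [2, 3, 11] len 3
add 11 (repeat 11, move left end past it): [11] len 1
add 4: [11, 4] len 2
add 11 (repeat 11, move left end past it): [4, 11] len 2
add 7: [4, 11, 7] len 3
add 7 (repeat 7, move left end past it): [7] len 1
add 4: [7, 4] len 2
add 1: [7, 4, 1] len 3
Longest all-distinct length: 3.

3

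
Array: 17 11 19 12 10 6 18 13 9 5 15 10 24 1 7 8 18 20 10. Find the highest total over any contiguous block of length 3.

[17, 11, 19] → sum 47
[11, 19, 12] → sum 42
[19, 12, 10] → sum 41
[12, 10, 6] → sum 28
[10, 6, 18] → sum 34
[6, 18, 13] → sum 37
[18, 13, 9] → sum 40
[13, 9, 5] → sum 27
[9, 5, 15] → sum 29
[5, 15, 10] → sum 30
[15, 10, 24] → sum 49
[10, 24, 1] → sum 35
[24, 1, 7] → sum 32
[1, 7, 8] → sum 16
[7, 8, 18] → sum 33
[8, 18, 20] → sum 46
[18, 20, 10] → sum 48
Highest of these is 49.

49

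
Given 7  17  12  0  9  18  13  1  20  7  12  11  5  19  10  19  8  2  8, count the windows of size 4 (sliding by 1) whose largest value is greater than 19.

4

7 17 12 0 → max 17
17 12 0 9 → max 17
12 0 9 18 → max 18
0 9 18 13 → max 18
9 18 13 1 → max 18
18 13 1 20 → max 20  > 19 ✓
13 1 20 7 → max 20  > 19 ✓
1 20 7 12 → max 20  > 19 ✓
20 7 12 11 → max 20  > 19 ✓
7 12 11 5 → max 12
12 11 5 19 → max 19
11 5 19 10 → max 19
5 19 10 19 → max 19
19 10 19 8 → max 19
10 19 8 2 → max 19
19 8 2 8 → max 19
4 windows satisfy the condition.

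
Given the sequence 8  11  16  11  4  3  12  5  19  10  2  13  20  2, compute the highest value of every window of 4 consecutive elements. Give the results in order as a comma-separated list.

[8, 11, 16, 11] → max 16
[11, 16, 11, 4] → max 16
[16, 11, 4, 3] → max 16
[11, 4, 3, 12] → max 12
[4, 3, 12, 5] → max 12
[3, 12, 5, 19] → max 19
[12, 5, 19, 10] → max 19
[5, 19, 10, 2] → max 19
[19, 10, 2, 13] → max 19
[10, 2, 13, 20] → max 20
[2, 13, 20, 2] → max 20

16, 16, 16, 12, 12, 19, 19, 19, 19, 20, 20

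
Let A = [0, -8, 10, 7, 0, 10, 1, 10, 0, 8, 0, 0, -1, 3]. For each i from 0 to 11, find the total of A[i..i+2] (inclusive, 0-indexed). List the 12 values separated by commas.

0 -8 10 → sum 2
-8 10 7 → sum 9
10 7 0 → sum 17
7 0 10 → sum 17
0 10 1 → sum 11
10 1 10 → sum 21
1 10 0 → sum 11
10 0 8 → sum 18
0 8 0 → sum 8
8 0 0 → sum 8
0 0 -1 → sum -1
0 -1 3 → sum 2

2, 9, 17, 17, 11, 21, 11, 18, 8, 8, -1, 2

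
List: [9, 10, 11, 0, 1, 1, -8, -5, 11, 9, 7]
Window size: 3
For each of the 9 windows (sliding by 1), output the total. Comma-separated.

30, 21, 12, 2, -6, -12, -2, 15, 27

9 10 11 → sum 30
10 11 0 → sum 21
11 0 1 → sum 12
0 1 1 → sum 2
1 1 -8 → sum -6
1 -8 -5 → sum -12
-8 -5 11 → sum -2
-5 11 9 → sum 15
11 9 7 → sum 27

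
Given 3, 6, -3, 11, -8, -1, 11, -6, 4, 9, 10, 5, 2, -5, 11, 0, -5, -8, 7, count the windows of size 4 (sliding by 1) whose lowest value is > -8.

10

3 6 -3 11 → min -3  > -8 ✓
6 -3 11 -8 → min -8
-3 11 -8 -1 → min -8
11 -8 -1 11 → min -8
-8 -1 11 -6 → min -8
-1 11 -6 4 → min -6  > -8 ✓
11 -6 4 9 → min -6  > -8 ✓
-6 4 9 10 → min -6  > -8 ✓
4 9 10 5 → min 4  > -8 ✓
9 10 5 2 → min 2  > -8 ✓
10 5 2 -5 → min -5  > -8 ✓
5 2 -5 11 → min -5  > -8 ✓
2 -5 11 0 → min -5  > -8 ✓
-5 11 0 -5 → min -5  > -8 ✓
11 0 -5 -8 → min -8
0 -5 -8 7 → min -8
10 windows satisfy the condition.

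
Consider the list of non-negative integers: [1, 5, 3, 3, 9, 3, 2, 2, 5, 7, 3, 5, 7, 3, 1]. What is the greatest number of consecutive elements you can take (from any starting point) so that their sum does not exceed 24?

add 1: [1] sum 1, len 1
add 5: [1, 5] sum 6, len 2
add 3: [1, 5, 3] sum 9, len 3
add 3: [1, 5, 3, 3] sum 12, len 4
add 9: [1, 5, 3, 3, 9] sum 21, len 5
add 3: [1, 5, 3, 3, 9, 3] sum 24, len 6
add 2: [3, 3, 9, 3, 2] sum 20, len 5
add 2: [3, 3, 9, 3, 2, 2] sum 22, len 6
add 5: [3, 9, 3, 2, 2, 5] sum 24, len 6
add 7: [3, 2, 2, 5, 7] sum 19, len 5
add 3: [3, 2, 2, 5, 7, 3] sum 22, len 6
add 5: [2, 2, 5, 7, 3, 5] sum 24, len 6
add 7: [7, 3, 5, 7] sum 22, len 4
add 3: [3, 5, 7, 3] sum 18, len 4
add 1: [3, 5, 7, 3, 1] sum 19, len 5
Longest length seen: 6.

6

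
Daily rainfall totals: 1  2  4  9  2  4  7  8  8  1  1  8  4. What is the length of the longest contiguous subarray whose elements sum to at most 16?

4

Extend to the right; shrink from the left whenever the sum exceeds 16:
add 1: [1] sum 1, len 1
add 2: [1, 2] sum 3, len 2
add 4: [1, 2, 4] sum 7, len 3
add 9: [1, 2, 4, 9] sum 16, len 4
add 2: [4, 9, 2] sum 15, len 3
add 4: [9, 2, 4] sum 15, len 3
add 7: [2, 4, 7] sum 13, len 3
add 8: [7, 8] sum 15, len 2
add 8: [8, 8] sum 16, len 2
add 1: [8, 1] sum 9, len 2
add 1: [8, 1, 1] sum 10, len 3
add 8: [1, 1, 8] sum 10, len 3
add 4: [1, 1, 8, 4] sum 14, len 4
Longest length seen: 4.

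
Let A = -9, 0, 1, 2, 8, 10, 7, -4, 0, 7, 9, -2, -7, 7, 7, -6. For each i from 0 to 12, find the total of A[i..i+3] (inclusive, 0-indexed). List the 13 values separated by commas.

-6, 11, 21, 27, 21, 13, 10, 12, 14, 7, 7, 5, 1

Sliding a size-4 window across the 16 values:
-9 0 1 2 → sum -6
0 1 2 8 → sum 11
1 2 8 10 → sum 21
2 8 10 7 → sum 27
8 10 7 -4 → sum 21
10 7 -4 0 → sum 13
7 -4 0 7 → sum 10
-4 0 7 9 → sum 12
0 7 9 -2 → sum 14
7 9 -2 -7 → sum 7
9 -2 -7 7 → sum 7
-2 -7 7 7 → sum 5
-7 7 7 -6 → sum 1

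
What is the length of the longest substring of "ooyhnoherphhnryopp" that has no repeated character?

add o: [o] len 1
add o (repeat o, move left end past it): [o] len 1
add y: [o, y] len 2
add h: [o, y, h] len 3
add n: [o, y, h, n] len 4
add o (repeat o, move left end past it): [y, h, n, o] len 4
add h (repeat h, move left end past it): [n, o, h] len 3
add e: [n, o, h, e] len 4
add r: [n, o, h, e, r] len 5
add p: [n, o, h, e, r, p] len 6
add h (repeat h, move left end past it): [e, r, p, h] len 4
add h (repeat h, move left end past it): [h] len 1
add n: [h, n] len 2
add r: [h, n, r] len 3
add y: [h, n, r, y] len 4
add o: [h, n, r, y, o] len 5
add p: [h, n, r, y, o, p] len 6
add p (repeat p, move left end past it): [p] len 1
Longest all-distinct length: 6.

6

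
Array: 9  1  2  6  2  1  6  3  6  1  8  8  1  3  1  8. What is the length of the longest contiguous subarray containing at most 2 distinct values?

Extend right; when distinct count exceeds 2, shrink from the left:
add 9: window [9] (1 distinct), len 1
add 1: window [9, 1] (2 distinct), len 2
add 2: window [1, 2] (2 distinct), len 2
add 6: window [2, 6] (2 distinct), len 2
add 2: window [2, 6, 2] (2 distinct), len 3
add 1: window [2, 1] (2 distinct), len 2
add 6: window [1, 6] (2 distinct), len 2
add 3: window [6, 3] (2 distinct), len 2
add 6: window [6, 3, 6] (2 distinct), len 3
add 1: window [6, 1] (2 distinct), len 2
add 8: window [1, 8] (2 distinct), len 2
add 8: window [1, 8, 8] (2 distinct), len 3
add 1: window [1, 8, 8, 1] (2 distinct), len 4
add 3: window [1, 3] (2 distinct), len 2
add 1: window [1, 3, 1] (2 distinct), len 3
add 8: window [1, 8] (2 distinct), len 2
Longest length with ≤2 distinct: 4.

4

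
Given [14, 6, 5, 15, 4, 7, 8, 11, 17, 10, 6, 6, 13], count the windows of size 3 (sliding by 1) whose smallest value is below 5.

[14, 6, 5] → min 5
[6, 5, 15] → min 5
[5, 15, 4] → min 4  < 5 ✓
[15, 4, 7] → min 4  < 5 ✓
[4, 7, 8] → min 4  < 5 ✓
[7, 8, 11] → min 7
[8, 11, 17] → min 8
[11, 17, 10] → min 10
[17, 10, 6] → min 6
[10, 6, 6] → min 6
[6, 6, 13] → min 6
3 windows satisfy the condition.

3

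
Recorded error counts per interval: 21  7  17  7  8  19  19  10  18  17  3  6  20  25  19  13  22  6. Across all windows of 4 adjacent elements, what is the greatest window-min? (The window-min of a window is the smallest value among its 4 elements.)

13

[21, 7, 17, 7] → min 7
[7, 17, 7, 8] → min 7
[17, 7, 8, 19] → min 7
[7, 8, 19, 19] → min 7
[8, 19, 19, 10] → min 8
[19, 19, 10, 18] → min 10
[19, 10, 18, 17] → min 10
[10, 18, 17, 3] → min 3
[18, 17, 3, 6] → min 3
[17, 3, 6, 20] → min 3
[3, 6, 20, 25] → min 3
[6, 20, 25, 19] → min 6
[20, 25, 19, 13] → min 13
[25, 19, 13, 22] → min 13
[19, 13, 22, 6] → min 6
Greatest of these is 13.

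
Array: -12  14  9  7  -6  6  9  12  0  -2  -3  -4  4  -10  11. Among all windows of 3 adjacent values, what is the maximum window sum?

30

Window sums for each of the 13 positions:
-12 14 9 → sum 11
14 9 7 → sum 30
9 7 -6 → sum 10
7 -6 6 → sum 7
-6 6 9 → sum 9
6 9 12 → sum 27
9 12 0 → sum 21
12 0 -2 → sum 10
0 -2 -3 → sum -5
-2 -3 -4 → sum -9
-3 -4 4 → sum -3
-4 4 -10 → sum -10
4 -10 11 → sum 5
Maximum of these is 30.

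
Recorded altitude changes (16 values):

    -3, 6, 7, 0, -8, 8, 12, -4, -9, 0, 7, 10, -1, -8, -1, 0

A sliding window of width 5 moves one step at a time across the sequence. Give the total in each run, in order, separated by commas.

2, 13, 19, 8, -1, 7, 6, 4, 7, 8, 7, 0

-3 6 7 0 -8 → sum 2
6 7 0 -8 8 → sum 13
7 0 -8 8 12 → sum 19
0 -8 8 12 -4 → sum 8
-8 8 12 -4 -9 → sum -1
8 12 -4 -9 0 → sum 7
12 -4 -9 0 7 → sum 6
-4 -9 0 7 10 → sum 4
-9 0 7 10 -1 → sum 7
0 7 10 -1 -8 → sum 8
7 10 -1 -8 -1 → sum 7
10 -1 -8 -1 0 → sum 0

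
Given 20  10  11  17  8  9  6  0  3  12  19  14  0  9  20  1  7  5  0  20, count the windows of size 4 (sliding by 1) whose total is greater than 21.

[20, 10, 11, 17] → sum 58  > 21 ✓
[10, 11, 17, 8] → sum 46  > 21 ✓
[11, 17, 8, 9] → sum 45  > 21 ✓
[17, 8, 9, 6] → sum 40  > 21 ✓
[8, 9, 6, 0] → sum 23  > 21 ✓
[9, 6, 0, 3] → sum 18
[6, 0, 3, 12] → sum 21
[0, 3, 12, 19] → sum 34  > 21 ✓
[3, 12, 19, 14] → sum 48  > 21 ✓
[12, 19, 14, 0] → sum 45  > 21 ✓
[19, 14, 0, 9] → sum 42  > 21 ✓
[14, 0, 9, 20] → sum 43  > 21 ✓
[0, 9, 20, 1] → sum 30  > 21 ✓
[9, 20, 1, 7] → sum 37  > 21 ✓
[20, 1, 7, 5] → sum 33  > 21 ✓
[1, 7, 5, 0] → sum 13
[7, 5, 0, 20] → sum 32  > 21 ✓
14 windows satisfy the condition.

14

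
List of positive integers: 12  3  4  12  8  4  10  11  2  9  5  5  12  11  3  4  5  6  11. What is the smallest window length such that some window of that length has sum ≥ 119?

add 12: running sum 12 < 119
add 3: running sum 15 < 119
add 4: running sum 19 < 119
add 12: running sum 31 < 119
add 8: running sum 39 < 119
add 4: running sum 43 < 119
add 10: running sum 53 < 119
add 11: running sum 64 < 119
add 2: running sum 66 < 119
add 9: running sum 75 < 119
add 5: running sum 80 < 119
add 5: running sum 85 < 119
add 12: running sum 97 < 119
add 11: running sum 108 < 119
add 3: running sum 111 < 119
add 4: running sum 115 < 119
add 5: shortest ending here [12, 3, 4, 12, 8, 4, 10, 11, 2, 9, 5, 5, 12, 11, 3, 4, 5] sum 120, len 17
add 6: shortest ending here [12, 3, 4, 12, 8, 4, 10, 11, 2, 9, 5, 5, 12, 11, 3, 4, 5, 6] sum 126, len 18
add 11: shortest ending here [4, 12, 8, 4, 10, 11, 2, 9, 5, 5, 12, 11, 3, 4, 5, 6, 11] sum 122, len 17
Shortest qualifying length: 17.

17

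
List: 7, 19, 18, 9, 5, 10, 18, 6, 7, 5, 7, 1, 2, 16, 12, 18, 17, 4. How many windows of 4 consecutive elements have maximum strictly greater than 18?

2

(7, 19, 18, 9) → max 19  > 18 ✓
(19, 18, 9, 5) → max 19  > 18 ✓
(18, 9, 5, 10) → max 18
(9, 5, 10, 18) → max 18
(5, 10, 18, 6) → max 18
(10, 18, 6, 7) → max 18
(18, 6, 7, 5) → max 18
(6, 7, 5, 7) → max 7
(7, 5, 7, 1) → max 7
(5, 7, 1, 2) → max 7
(7, 1, 2, 16) → max 16
(1, 2, 16, 12) → max 16
(2, 16, 12, 18) → max 18
(16, 12, 18, 17) → max 18
(12, 18, 17, 4) → max 18
2 windows satisfy the condition.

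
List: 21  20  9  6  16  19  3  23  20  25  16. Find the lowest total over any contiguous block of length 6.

73

Window sums for each of the 6 positions:
21 20 9 6 16 19 → sum 91
20 9 6 16 19 3 → sum 73
9 6 16 19 3 23 → sum 76
6 16 19 3 23 20 → sum 87
16 19 3 23 20 25 → sum 106
19 3 23 20 25 16 → sum 106
Lowest of these is 73.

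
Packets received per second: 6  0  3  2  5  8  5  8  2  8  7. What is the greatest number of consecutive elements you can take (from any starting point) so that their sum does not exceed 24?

Extend to the right; shrink from the left whenever the sum exceeds 24:
[6] sum 6 len 1
[6, 0] sum 6 len 2
[6, 0, 3] sum 9 len 3
[6, 0, 3, 2] sum 11 len 4
[6, 0, 3, 2, 5] sum 16 len 5
[6, 0, 3, 2, 5, 8] sum 24 len 6
[0, 3, 2, 5, 8, 5] sum 23 len 6
[8, 5, 8] sum 21 len 3
[8, 5, 8, 2] sum 23 len 4
[5, 8, 2, 8] sum 23 len 4
[2, 8, 7] sum 17 len 3
Longest length seen: 6.

6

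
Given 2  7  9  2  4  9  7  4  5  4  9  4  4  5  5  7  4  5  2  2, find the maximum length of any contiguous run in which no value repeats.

add 2: [2] len 1
add 7: [2, 7] len 2
add 9: [2, 7, 9] len 3
add 2 (repeat 2, move left end past it): [7, 9, 2] len 3
add 4: [7, 9, 2, 4] len 4
add 9 (repeat 9, move left end past it): [2, 4, 9] len 3
add 7: [2, 4, 9, 7] len 4
add 4 (repeat 4, move left end past it): [9, 7, 4] len 3
add 5: [9, 7, 4, 5] len 4
add 4 (repeat 4, move left end past it): [5, 4] len 2
add 9: [5, 4, 9] len 3
add 4 (repeat 4, move left end past it): [9, 4] len 2
add 4 (repeat 4, move left end past it): [4] len 1
add 5: [4, 5] len 2
add 5 (repeat 5, move left end past it): [5] len 1
add 7: [5, 7] len 2
add 4: [5, 7, 4] len 3
add 5 (repeat 5, move left end past it): [7, 4, 5] len 3
add 2: [7, 4, 5, 2] len 4
add 2 (repeat 2, move left end past it): [2] len 1
Longest all-distinct length: 4.

4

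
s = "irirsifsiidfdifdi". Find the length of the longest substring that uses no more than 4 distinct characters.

13

[i] 1 distinct, len 1
[i, r] 2 distinct, len 2
[i, r, i] 2 distinct, len 3
[i, r, i, r] 2 distinct, len 4
[i, r, i, r, s] 3 distinct, len 5
[i, r, i, r, s, i] 3 distinct, len 6
[i, r, i, r, s, i, f] 4 distinct, len 7
[i, r, i, r, s, i, f, s] 4 distinct, len 8
[i, r, i, r, s, i, f, s, i] 4 distinct, len 9
[i, r, i, r, s, i, f, s, i, i] 4 distinct, len 10
[s, i, f, s, i, i, d] 4 distinct, len 7
[s, i, f, s, i, i, d, f] 4 distinct, len 8
[s, i, f, s, i, i, d, f, d] 4 distinct, len 9
[s, i, f, s, i, i, d, f, d, i] 4 distinct, len 10
[s, i, f, s, i, i, d, f, d, i, f] 4 distinct, len 11
[s, i, f, s, i, i, d, f, d, i, f, d] 4 distinct, len 12
[s, i, f, s, i, i, d, f, d, i, f, d, i] 4 distinct, len 13
Longest length with ≤4 distinct: 13.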